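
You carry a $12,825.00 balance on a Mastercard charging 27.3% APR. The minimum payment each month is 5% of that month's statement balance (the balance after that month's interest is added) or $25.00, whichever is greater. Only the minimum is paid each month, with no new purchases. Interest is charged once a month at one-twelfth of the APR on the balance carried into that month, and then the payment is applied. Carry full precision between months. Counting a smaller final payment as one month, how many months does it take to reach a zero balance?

140 months

Monthly rate r = 27.3%/12 = 2.275% = 0.02275.
While 5% of the post-interest balance exceeds $25.00, each month B ← (B·(1+r))·(1 − 0.05), i.e. B shrinks by the factor (1+r)·0.95 = 0.97161.
This holds for months 1–114. Entering month 115 the balance is $481.14; 5% of the post-interest balance is now below $25.00, so the flat $25.00 minimum applies from here.
From month 115 a fixed $25.00 at rate r clears $481.14 in 26 more payments. Total: 114 + 26 = 140 months.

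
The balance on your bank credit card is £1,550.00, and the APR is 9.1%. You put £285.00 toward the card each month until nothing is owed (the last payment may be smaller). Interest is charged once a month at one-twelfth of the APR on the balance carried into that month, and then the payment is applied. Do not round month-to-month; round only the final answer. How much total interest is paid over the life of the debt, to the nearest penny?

£39.13

Monthly rate r = 9.1%/12 = 0.758333% = 0.00758333.
Payoff takes n = ⌈−ln(1 − rB₀/P)/ln(1+r)⌉ = ⌈5.575⌉ = 6 payments; the last is £164.13.
Total paid = 5·£285.00 + £164.13 = £1,589.13.
Total interest = total paid − principal = £1,589.13 − £1,550.00 = £39.13.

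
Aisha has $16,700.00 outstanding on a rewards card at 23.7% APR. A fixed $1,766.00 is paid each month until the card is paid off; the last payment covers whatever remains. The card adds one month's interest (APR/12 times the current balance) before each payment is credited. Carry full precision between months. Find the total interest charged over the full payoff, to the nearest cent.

$1,971.84

Monthly rate r = 23.7%/12 = 1.975% = 0.01975.
Payoff takes n = ⌈−ln(1 − rB₀/P)/ln(1+r)⌉ = ⌈10.571⌉ = 11 payments; the last is $1,011.84.
Total paid = 10·$1,766.00 + $1,011.84 = $18,671.84.
Total interest = total paid − principal = $18,671.84 − $16,700.00 = $1,971.84.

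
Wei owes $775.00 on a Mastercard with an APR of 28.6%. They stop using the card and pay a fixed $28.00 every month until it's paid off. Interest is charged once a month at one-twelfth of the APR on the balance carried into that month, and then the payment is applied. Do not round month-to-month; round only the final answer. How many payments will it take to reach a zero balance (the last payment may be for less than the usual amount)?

46 months

Monthly rate r = 28.6%/12 = 2.38333% = 0.0238333.
Recurrence: B ← B·(1+r) − $28.00.
Month 1: interest $18.47; balance after payment $765.47.
Month 2: interest $18.24; balance after payment $755.71.
Closed form: n = −ln(1 − rB₀/P)/ln(1+r) = −ln(0.34033)/ln(1.02383) ≈ 45.761, so the balance reaches zero during payment 46.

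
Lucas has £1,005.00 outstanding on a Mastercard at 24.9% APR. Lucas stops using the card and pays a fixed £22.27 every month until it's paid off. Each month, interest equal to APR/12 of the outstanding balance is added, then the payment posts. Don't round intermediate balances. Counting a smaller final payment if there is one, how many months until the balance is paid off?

135 payments

Monthly rate r = 24.9%/12 = 2.075% = 0.02075.
Recurrence: B ← B·(1+r) − £22.27.
Month 1: interest £20.85; balance after payment £1,003.58.
Month 2: interest £20.82; balance after payment £1,002.14.
Closed form: n = −ln(1 − rB₀/P)/ln(1+r) = −ln(0.063595)/ln(1.02075) ≈ 134.155, so the balance reaches zero during payment 135.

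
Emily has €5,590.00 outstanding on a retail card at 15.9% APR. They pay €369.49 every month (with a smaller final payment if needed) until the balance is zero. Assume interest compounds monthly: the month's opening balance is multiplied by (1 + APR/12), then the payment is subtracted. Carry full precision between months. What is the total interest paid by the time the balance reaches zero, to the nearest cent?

Monthly rate r = 15.9%/12 = 1.325% = 0.01325.
Payoff takes n = ⌈−ln(1 − rB₀/P)/ln(1+r)⌉ = ⌈16.996⌉ = 17 payments; the last is €367.99.
Total paid = 16·€369.49 + €367.99 = €6,279.83.
Total interest = total paid − principal = €6,279.83 − €5,590.00 = €689.83.

€689.83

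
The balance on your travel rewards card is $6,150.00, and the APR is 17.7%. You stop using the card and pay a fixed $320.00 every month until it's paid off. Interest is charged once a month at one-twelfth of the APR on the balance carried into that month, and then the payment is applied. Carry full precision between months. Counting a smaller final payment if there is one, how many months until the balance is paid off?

23 payments

Monthly rate r = 17.7%/12 = 1.475% = 0.01475.
Recurrence: B ← B·(1+r) − $320.00.
Month 1: interest $90.71; balance after payment $5,920.71.
Month 2: interest $87.33; balance after payment $5,688.04.
Closed form: n = −ln(1 − rB₀/P)/ln(1+r) = −ln(0.71652)/ln(1.01475) ≈ 22.766, so the balance reaches zero during payment 23.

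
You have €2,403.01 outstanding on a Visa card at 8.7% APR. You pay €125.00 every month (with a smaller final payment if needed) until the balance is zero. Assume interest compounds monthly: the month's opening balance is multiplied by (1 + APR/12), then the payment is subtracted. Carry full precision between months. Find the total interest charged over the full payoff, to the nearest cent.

Monthly rate r = 8.7%/12 = 0.725% = 0.00725.
Payoff takes n = ⌈−ln(1 − rB₀/P)/ln(1+r)⌉ = ⌈20.778⌉ = 21 payments; the last is €97.31.
Total paid = 20·€125.00 + €97.31 = €2,597.31.
Total interest = total paid − principal = €2,597.31 − €2,403.01 = €194.30.

€194.30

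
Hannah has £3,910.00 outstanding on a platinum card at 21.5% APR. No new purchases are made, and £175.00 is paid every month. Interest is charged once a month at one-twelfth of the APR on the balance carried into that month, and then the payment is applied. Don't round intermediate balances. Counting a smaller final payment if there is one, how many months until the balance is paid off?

Monthly rate r = 21.5%/12 = 1.79167% = 0.0179167.
Recurrence: B ← B·(1+r) − £175.00.
Month 1: interest £70.05; balance after payment £3,805.05.
Month 2: interest £68.17; balance after payment £3,698.23.
Closed form: n = −ln(1 − rB₀/P)/ln(1+r) = −ln(0.59969)/ln(1.01792) ≈ 28.795, so the balance reaches zero during payment 29.

29 months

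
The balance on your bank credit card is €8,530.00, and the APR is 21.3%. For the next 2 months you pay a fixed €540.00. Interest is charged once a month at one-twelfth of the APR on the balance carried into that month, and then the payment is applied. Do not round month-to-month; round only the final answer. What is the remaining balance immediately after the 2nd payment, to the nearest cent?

Monthly rate r = 21.3%/12 = 1.775% = 0.01775.
Each month: B ← B·(1+r) − €540.00.
Month 1: interest €151.41; balance after payment €8,141.41.
Month 2: interest €144.51; balance after payment €7,745.92.

€7,745.92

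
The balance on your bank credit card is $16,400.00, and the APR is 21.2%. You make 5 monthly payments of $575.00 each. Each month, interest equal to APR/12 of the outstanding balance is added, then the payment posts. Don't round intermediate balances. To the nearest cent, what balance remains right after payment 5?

$14,922.37

Monthly rate r = 21.2%/12 = 1.76667% = 0.0176667.
Each month: B ← B·(1+r) − $575.00.
Month 1: interest $289.73; balance after payment $16,114.73.
Month 2: interest $284.69; balance after payment $15,824.43.
Month 3: interest $279.56; balance after payment $15,528.99.
Month 4: interest $274.35; balance after payment $15,228.34.
Month 5: interest $269.03; balance after payment $14,922.37.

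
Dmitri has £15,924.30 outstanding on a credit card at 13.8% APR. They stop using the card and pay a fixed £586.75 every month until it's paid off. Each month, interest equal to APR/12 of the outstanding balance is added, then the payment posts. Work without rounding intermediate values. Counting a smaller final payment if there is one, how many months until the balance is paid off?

Monthly rate r = 13.8%/12 = 1.15% = 0.0115.
Recurrence: B ← B·(1+r) − £586.75.
Month 1: interest £183.13; balance after payment £15,520.68.
Month 2: interest £178.49; balance after payment £15,112.42.
Closed form: n = −ln(1 − rB₀/P)/ln(1+r) = −ln(0.68789)/ln(1.0115) ≈ 32.719, so the balance reaches zero during payment 33.

33 payments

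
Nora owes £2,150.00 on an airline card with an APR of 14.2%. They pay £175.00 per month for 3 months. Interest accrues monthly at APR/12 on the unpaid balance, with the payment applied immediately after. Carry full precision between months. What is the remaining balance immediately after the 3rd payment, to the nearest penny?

£1,695.99

Monthly rate r = 14.2%/12 = 1.18333% = 0.0118333.
Each month: B ← B·(1+r) − £175.00.
Month 1: interest £25.44; balance after payment £2,000.44.
Month 2: interest £23.67; balance after payment £1,849.11.
Month 3: interest £21.88; balance after payment £1,695.99.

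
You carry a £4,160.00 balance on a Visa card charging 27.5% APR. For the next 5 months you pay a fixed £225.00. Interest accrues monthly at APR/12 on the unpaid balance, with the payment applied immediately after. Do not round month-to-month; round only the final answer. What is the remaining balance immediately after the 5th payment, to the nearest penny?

£3,481.26

Monthly rate r = 27.5%/12 = 2.29167% = 0.0229167.
Each month: B ← B·(1+r) − £225.00.
Month 1: interest £95.33; balance after payment £4,030.33.
Month 2: interest £92.36; balance after payment £3,897.70.
Month 3: interest £89.32; balance after payment £3,762.02.
Month 4: interest £86.21; balance after payment £3,623.23.
Month 5: interest £83.03; balance after payment £3,481.26.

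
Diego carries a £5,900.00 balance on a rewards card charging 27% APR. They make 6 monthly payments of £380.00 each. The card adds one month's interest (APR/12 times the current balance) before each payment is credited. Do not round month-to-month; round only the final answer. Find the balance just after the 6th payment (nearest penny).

Monthly rate r = 27%/12 = 2.25% = 0.0225.
Each month: B ← B·(1+r) − £380.00.
Month 1: interest £132.75; balance after payment £5,652.75.
Month 2: interest £127.19; balance after payment £5,399.94.
Month 3: interest £121.50; balance after payment £5,141.44.
Month 4: interest £115.68; balance after payment £4,877.12.
Month 5: interest £109.74; balance after payment £4,606.85.
Month 6: interest £103.65; balance after payment £4,330.51.

£4,330.51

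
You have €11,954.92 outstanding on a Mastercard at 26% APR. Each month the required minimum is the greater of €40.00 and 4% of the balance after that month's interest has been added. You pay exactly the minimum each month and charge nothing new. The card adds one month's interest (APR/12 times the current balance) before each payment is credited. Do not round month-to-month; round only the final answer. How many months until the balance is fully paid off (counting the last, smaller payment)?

165 months

Monthly rate r = 26%/12 = 2.16667% = 0.0216667.
While 4% of the post-interest balance exceeds €40.00, each month B ← (B·(1+r))·(1 − 0.04), i.e. B shrinks by the factor (1+r)·0.96 = 0.9808.
This holds for months 1–130. Entering month 131 the balance is €961.63; 4% of the post-interest balance is now below €40.00, so the flat €40.00 minimum applies from here.
From month 131 a fixed €40.00 at rate r clears €961.63 in 35 more payments. Total: 130 + 35 = 165 months.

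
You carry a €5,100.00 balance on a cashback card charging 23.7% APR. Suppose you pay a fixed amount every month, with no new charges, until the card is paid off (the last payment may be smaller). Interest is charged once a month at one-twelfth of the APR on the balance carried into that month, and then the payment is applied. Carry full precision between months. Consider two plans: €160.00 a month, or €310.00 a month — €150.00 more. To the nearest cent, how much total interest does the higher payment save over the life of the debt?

Monthly rate r = 23.7%/12 = 1.975% = 0.01975.
At €160.00/mo: n = ⌈−ln(1 − rB₀/P)/ln(1+r)⌉ = 51 payments (last €123.90); total interest = total paid − €5,100.00 = €3,023.90.
At €310.00/mo: 21 payments (last €28.36); total interest €1,128.36.
Interest saved = €3,023.90 − €1,128.36 = €1,895.54.

€1,895.54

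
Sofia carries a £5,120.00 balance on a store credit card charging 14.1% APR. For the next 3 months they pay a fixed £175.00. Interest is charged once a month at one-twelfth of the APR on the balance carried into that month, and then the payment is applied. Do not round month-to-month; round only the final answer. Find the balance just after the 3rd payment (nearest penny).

£4,771.42

Monthly rate r = 14.1%/12 = 1.175% = 0.01175.
Each month: B ← B·(1+r) − £175.00.
Month 1: interest £60.16; balance after payment £5,005.16.
Month 2: interest £58.81; balance after payment £4,888.97.
Month 3: interest £57.45; balance after payment £4,771.42.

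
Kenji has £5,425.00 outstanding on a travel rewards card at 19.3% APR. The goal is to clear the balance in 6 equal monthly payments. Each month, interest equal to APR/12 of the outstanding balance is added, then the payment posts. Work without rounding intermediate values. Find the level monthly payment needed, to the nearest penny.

Monthly rate r = 19.3%/12 = 1.60833% = 0.0160833.
Level-payment amortization: P = B₀·r / (1 − (1+r)^(−n)) = 5425.00·0.0160833 / (1 − 1.01608^(−6)).
Denominator 1 − (1+r)^(−6) = 0.0912926654.
P = 87.2521 / 0.0912926654 ≈ 955.74.

£955.74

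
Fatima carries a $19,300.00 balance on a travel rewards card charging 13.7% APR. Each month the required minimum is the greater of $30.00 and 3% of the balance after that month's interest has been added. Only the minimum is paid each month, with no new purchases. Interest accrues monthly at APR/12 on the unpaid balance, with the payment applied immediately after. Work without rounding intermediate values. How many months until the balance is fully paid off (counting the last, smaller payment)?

198 months

Monthly rate r = 13.7%/12 = 1.14167% = 0.0114167.
While 3% of the post-interest balance exceeds $30.00, each month B ← (B·(1+r))·(1 − 0.03), i.e. B shrinks by the factor (1+r)·0.97 = 0.98107.
This holds for months 1–156. Entering month 157 the balance is $979.59; 3% of the post-interest balance is now below $30.00, so the flat $30.00 minimum applies from here.
From month 157 a fixed $30.00 at rate r clears $979.59 in 42 more payments. Total: 156 + 42 = 198 months.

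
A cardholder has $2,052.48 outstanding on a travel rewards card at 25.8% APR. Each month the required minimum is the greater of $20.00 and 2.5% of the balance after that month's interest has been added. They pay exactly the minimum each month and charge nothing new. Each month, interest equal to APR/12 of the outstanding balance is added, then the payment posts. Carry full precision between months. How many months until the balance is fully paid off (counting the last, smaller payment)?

325 months

Monthly rate r = 25.8%/12 = 2.15% = 0.0215.
While 2.5% of the post-interest balance exceeds $20.00, each month B ← (B·(1+r))·(1 − 0.025), i.e. B shrinks by the factor (1+r)·0.975 = 0.99596.
This holds for months 1–239. Entering month 240 the balance is $780.46; 2.5% of the post-interest balance is now below $20.00, so the flat $20.00 minimum applies from here.
From month 240 a fixed $20.00 at rate r clears $780.46 in 86 more payments. Total: 239 + 86 = 325 months.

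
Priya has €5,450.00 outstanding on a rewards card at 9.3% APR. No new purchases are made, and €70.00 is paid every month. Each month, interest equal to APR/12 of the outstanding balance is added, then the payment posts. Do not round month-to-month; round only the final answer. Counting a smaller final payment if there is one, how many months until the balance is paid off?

120 payments

Monthly rate r = 9.3%/12 = 0.775% = 0.00775.
Recurrence: B ← B·(1+r) − €70.00.
Month 1: interest €42.24; balance after payment €5,422.24.
Month 2: interest €42.02; balance after payment €5,394.26.
Closed form: n = −ln(1 − rB₀/P)/ln(1+r) = −ln(0.39661)/ln(1.00775) ≈ 119.792, so the balance reaches zero during payment 120.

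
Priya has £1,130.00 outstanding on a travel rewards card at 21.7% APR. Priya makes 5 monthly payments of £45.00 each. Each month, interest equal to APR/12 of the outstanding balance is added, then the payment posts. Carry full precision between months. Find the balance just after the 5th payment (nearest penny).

£1,002.65

Monthly rate r = 21.7%/12 = 1.80833% = 0.0180833.
Each month: B ← B·(1+r) − £45.00.
Month 1: interest £20.43; balance after payment £1,105.43.
Month 2: interest £19.99; balance after payment £1,080.42.
Month 3: interest £19.54; balance after payment £1,054.96.
Month 4: interest £19.08; balance after payment £1,029.04.
Month 5: interest £18.61; balance after payment £1,002.65.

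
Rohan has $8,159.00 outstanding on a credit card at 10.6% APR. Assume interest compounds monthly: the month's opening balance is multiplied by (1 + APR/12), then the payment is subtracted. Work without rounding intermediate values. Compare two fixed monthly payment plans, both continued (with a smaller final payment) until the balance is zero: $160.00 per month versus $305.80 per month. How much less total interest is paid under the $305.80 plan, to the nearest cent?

$1,545.40

Monthly rate r = 10.6%/12 = 0.883333% = 0.00883333.
At $160.00/mo: n = ⌈−ln(1 − rB₀/P)/ln(1+r)⌉ = 69 payments (last $11.27); total interest = total paid − $8,159.00 = $2,732.27.
At $305.80/mo: 31 payments (last $171.87); total interest $1,186.87.
Interest saved = $2,732.27 − $1,186.87 = $1,545.40.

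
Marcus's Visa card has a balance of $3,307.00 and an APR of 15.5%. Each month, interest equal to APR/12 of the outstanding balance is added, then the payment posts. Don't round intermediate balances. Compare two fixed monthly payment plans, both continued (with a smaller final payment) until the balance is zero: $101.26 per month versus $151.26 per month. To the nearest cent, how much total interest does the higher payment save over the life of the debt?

Monthly rate r = 15.5%/12 = 1.29167% = 0.0129167.
At $101.26/mo: n = ⌈−ln(1 − rB₀/P)/ln(1+r)⌉ = 43 payments (last $70.18); total interest = total paid − $3,307.00 = $1,016.10.
At $151.26/mo: 26 payments (last $129.65); total interest $604.15.
Interest saved = $1,016.10 − $604.15 = $411.95.

$411.95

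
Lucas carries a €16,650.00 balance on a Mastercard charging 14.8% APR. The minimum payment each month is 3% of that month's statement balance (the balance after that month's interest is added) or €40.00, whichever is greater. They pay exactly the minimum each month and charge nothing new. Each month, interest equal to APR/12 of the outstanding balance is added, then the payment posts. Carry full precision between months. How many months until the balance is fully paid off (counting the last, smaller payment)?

Monthly rate r = 14.8%/12 = 1.23333% = 0.0123333.
While 3% of the post-interest balance exceeds €40.00, each month B ← (B·(1+r))·(1 − 0.03), i.e. B shrinks by the factor (1+r)·0.97 = 0.98196.
This holds for months 1–140. Entering month 141 the balance is €1,302.42; 3% of the post-interest balance is now below €40.00, so the flat €40.00 minimum applies from here.
From month 141 a fixed €40.00 at rate r clears €1,302.42 in 42 more payments. Total: 140 + 42 = 182 months.

182 months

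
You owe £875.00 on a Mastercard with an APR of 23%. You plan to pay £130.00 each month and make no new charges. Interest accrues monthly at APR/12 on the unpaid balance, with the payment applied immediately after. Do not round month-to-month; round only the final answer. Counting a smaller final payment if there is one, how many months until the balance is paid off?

8 months

Monthly rate r = 23%/12 = 1.91667% = 0.0191667.
Recurrence: B ← B·(1+r) − £130.00.
Month 1: interest £16.77; balance after payment £761.77.
Month 2: interest £14.60; balance after payment £646.37.
Closed form: n = −ln(1 − rB₀/P)/ln(1+r) = −ln(0.87099)/ln(1.01917) ≈ 7.275, so the balance reaches zero during payment 8.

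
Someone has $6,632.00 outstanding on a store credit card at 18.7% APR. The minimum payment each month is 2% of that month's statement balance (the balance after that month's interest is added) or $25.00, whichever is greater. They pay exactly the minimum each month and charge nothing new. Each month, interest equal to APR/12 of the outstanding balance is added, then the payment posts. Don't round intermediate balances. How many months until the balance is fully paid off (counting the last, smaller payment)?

450 months

Monthly rate r = 18.7%/12 = 1.55833% = 0.0155833.
While 2% of the post-interest balance exceeds $25.00, each month B ← (B·(1+r))·(1 − 0.02), i.e. B shrinks by the factor (1+r)·0.98 = 0.99527.
This holds for months 1–356. Entering month 357 the balance is $1,227.07; 2% of the post-interest balance is now below $25.00, so the flat $25.00 minimum applies from here.
From month 357 a fixed $25.00 at rate r clears $1,227.07 in 94 more payments. Total: 356 + 94 = 450 months.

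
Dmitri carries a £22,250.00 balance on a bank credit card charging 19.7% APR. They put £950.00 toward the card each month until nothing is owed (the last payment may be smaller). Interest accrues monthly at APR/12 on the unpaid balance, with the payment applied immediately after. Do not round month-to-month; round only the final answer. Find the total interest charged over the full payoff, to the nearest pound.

£6,065

Monthly rate r = 19.7%/12 = 1.64167% = 0.0164167.
Payoff takes n = ⌈−ln(1 − rB₀/P)/ln(1+r)⌉ = ⌈29.804⌉ = 30 payments; the last is £765.23.
Total paid = 29·£950.00 + £765.23 = £28,315.23.
Total interest = total paid − principal = £28,315.23 − £22,250.00 = £6,065.23.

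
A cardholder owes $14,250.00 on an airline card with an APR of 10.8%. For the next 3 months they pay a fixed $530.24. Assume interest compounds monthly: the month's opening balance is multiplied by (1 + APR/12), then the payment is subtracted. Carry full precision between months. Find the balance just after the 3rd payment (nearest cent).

Monthly rate r = 10.8%/12 = 0.9% = 0.009.
Each month: B ← B·(1+r) − $530.24.
Month 1: interest $128.25; balance after payment $13,848.01.
Month 2: interest $124.63; balance after payment $13,442.40.
Month 3: interest $120.98; balance after payment $13,033.14.

$13,033.14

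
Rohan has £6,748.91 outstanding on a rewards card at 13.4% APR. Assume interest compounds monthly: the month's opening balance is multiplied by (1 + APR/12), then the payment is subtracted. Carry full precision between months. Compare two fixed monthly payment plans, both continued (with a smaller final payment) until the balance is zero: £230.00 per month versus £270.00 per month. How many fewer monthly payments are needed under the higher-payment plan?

Monthly rate r = 13.4%/12 = 1.11667% = 0.0111667.
At £230.00/mo: n = ⌈−ln(1 − rB₀/P)/ln(1+r)⌉ = 36 payments (last £172.78); total interest = total paid − £6,748.91 = £1,473.87.
At £270.00/mo: 30 payments (last £127.93); total interest £1,209.02.
Payments saved = 36 − 30 = 6.

6 fewer payments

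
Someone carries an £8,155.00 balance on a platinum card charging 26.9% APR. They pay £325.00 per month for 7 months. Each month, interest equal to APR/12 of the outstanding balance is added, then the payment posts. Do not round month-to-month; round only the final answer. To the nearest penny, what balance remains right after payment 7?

Monthly rate r = 26.9%/12 = 2.24167% = 0.0224167.
Each month: B ← B·(1+r) − £325.00.
Month 1: interest £182.81; balance after payment £8,012.81.
Month 2: interest £179.62; balance after payment £7,867.43.
Month 3: interest £176.36; balance after payment £7,718.79.
Month 4: interest £173.03; balance after payment £7,566.82.
Month 5: interest £169.62; balance after payment £7,411.44.
Month 6: interest £166.14; balance after payment £7,252.58.
Month 7: interest £162.58; balance after payment £7,090.16.

£7,090.16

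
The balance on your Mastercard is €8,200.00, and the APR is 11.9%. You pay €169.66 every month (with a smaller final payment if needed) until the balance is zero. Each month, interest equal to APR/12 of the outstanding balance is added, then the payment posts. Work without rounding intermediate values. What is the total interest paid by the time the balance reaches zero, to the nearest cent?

Monthly rate r = 11.9%/12 = 0.991667% = 0.00991667.
Payoff takes n = ⌈−ln(1 − rB₀/P)/ln(1+r)⌉ = ⌈66.131⌉ = 67 payments; the last is €22.27.
Total paid = 66·€169.66 + €22.27 = €11,219.83.
Total interest = total paid − principal = €11,219.83 − €8,200.00 = €3,019.83.

€3,019.83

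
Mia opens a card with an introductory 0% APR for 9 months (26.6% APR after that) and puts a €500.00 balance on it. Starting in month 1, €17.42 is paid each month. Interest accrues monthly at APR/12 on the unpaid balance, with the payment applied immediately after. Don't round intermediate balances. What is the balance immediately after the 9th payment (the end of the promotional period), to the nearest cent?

€343.22

Promo months 1–9 at r₀ = 0%/12 = 0; months 10+ at r₁ = 26.6%/12 = 0.0221667.
After month 9 (no interest yet): B = €500.00 − 9·€17.42 = €343.22.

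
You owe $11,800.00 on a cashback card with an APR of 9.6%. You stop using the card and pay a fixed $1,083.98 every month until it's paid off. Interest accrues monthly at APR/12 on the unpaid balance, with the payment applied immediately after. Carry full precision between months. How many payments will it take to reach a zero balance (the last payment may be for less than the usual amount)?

Monthly rate r = 9.6%/12 = 0.8% = 0.008.
Recurrence: B ← B·(1+r) − $1,083.98.
Month 1: interest $94.40; balance after payment $10,810.42.
Month 2: interest $86.48; balance after payment $9,812.92.
Closed form: n = −ln(1 − rB₀/P)/ln(1+r) = −ln(0.91291)/ln(1.008) ≈ 11.435, so the balance reaches zero during payment 12.

12 payments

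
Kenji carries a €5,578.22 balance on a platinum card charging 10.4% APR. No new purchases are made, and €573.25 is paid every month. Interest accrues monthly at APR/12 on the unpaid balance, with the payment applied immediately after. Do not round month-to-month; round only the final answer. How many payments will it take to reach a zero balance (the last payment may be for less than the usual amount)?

Monthly rate r = 10.4%/12 = 0.866667% = 0.00866667.
Recurrence: B ← B·(1+r) − €573.25.
Month 1: interest €48.34; balance after payment €5,053.31.
Month 2: interest €43.80; balance after payment €4,523.86.
Closed form: n = −ln(1 − rB₀/P)/ln(1+r) = −ln(0.91567)/ln(1.00867) ≈ 10.210, so the balance reaches zero during payment 11.

11 payments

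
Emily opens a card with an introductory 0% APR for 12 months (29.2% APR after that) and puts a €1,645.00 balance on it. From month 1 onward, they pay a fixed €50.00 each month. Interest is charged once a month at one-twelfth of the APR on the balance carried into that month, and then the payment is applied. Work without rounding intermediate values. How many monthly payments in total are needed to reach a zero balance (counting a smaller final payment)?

Promo months 1–12 at r₀ = 0%/12 = 0; months 13+ at r₁ = 29.2%/12 = 0.0243333.
After month 12 (no interest yet): B = €1,645.00 − 12·€50.00 = €1,045.00.
Then at r₁ with €50.00/mo: n₂ = −ln(1 − r₁·B/P)/ln(1+r₁) ≈ 29.55 → 30 more payments.

42 payments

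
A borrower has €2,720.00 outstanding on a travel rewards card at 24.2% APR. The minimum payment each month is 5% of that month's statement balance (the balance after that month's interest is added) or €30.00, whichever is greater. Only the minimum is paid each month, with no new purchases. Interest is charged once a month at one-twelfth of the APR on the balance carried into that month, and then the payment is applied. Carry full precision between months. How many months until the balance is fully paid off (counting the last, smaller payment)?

Monthly rate r = 24.2%/12 = 2.01667% = 0.0201667.
While 5% of the post-interest balance exceeds €30.00, each month B ← (B·(1+r))·(1 − 0.05), i.e. B shrinks by the factor (1+r)·0.95 = 0.96916.
This holds for months 1–49. Entering month 50 the balance is €586.02; 5% of the post-interest balance is now below €30.00, so the flat €30.00 minimum applies from here.
From month 50 a fixed €30.00 at rate r clears €586.02 in 26 more payments. Total: 49 + 26 = 75 months.

75 months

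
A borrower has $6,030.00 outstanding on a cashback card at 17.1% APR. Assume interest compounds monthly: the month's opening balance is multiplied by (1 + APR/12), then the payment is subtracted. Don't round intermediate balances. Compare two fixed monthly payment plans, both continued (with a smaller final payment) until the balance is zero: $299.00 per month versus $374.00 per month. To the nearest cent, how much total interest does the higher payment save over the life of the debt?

$259.13

Monthly rate r = 17.1%/12 = 1.425% = 0.01425.
At $299.00/mo: n = ⌈−ln(1 − rB₀/P)/ln(1+r)⌉ = 24 payments (last $282.73); total interest = total paid − $6,030.00 = $1,129.73.
At $374.00/mo: 19 payments (last $168.60); total interest $870.60.
Interest saved = $1,129.73 − $870.60 = $259.13.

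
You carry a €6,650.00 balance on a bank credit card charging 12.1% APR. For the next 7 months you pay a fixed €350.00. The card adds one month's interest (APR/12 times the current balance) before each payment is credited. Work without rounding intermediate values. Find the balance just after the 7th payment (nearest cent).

Monthly rate r = 12.1%/12 = 1.00833% = 0.0100833.
Each month: B ← B·(1+r) − €350.00.
Month 1: interest €67.05; balance after payment €6,367.05.
Month 2: interest €64.20; balance after payment €6,081.26.
Month 3: interest €61.32; balance after payment €5,792.57.
Month 4: interest €58.41; balance after payment €5,500.98.
Month 5: interest €55.47; balance after payment €5,206.45.
Month 6: interest €52.50; balance after payment €4,908.95.
Month 7: interest €49.50; balance after payment €4,608.45.

€4,608.45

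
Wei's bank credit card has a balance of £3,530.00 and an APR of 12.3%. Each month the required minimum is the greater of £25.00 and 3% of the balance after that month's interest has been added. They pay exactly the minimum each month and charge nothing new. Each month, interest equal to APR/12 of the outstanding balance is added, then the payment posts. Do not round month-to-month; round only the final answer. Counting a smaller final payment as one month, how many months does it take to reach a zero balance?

113 months

Monthly rate r = 12.3%/12 = 1.025% = 0.01025.
While 3% of the post-interest balance exceeds £25.00, each month B ← (B·(1+r))·(1 − 0.03), i.e. B shrinks by the factor (1+r)·0.97 = 0.97994.
This holds for months 1–72. Entering month 73 the balance is £820.76; 3% of the post-interest balance is now below £25.00, so the flat £25.00 minimum applies from here.
From month 73 a fixed £25.00 at rate r clears £820.76 in 41 more payments. Total: 72 + 41 = 113 months.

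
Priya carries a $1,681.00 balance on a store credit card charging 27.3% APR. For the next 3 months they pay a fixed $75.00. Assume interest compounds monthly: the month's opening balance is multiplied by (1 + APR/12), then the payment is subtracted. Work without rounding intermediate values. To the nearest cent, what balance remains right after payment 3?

$1,568.20

Monthly rate r = 27.3%/12 = 2.275% = 0.02275.
Each month: B ← B·(1+r) − $75.00.
Month 1: interest $38.24; balance after payment $1,644.24.
Month 2: interest $37.41; balance after payment $1,606.65.
Month 3: interest $36.55; balance after payment $1,568.20.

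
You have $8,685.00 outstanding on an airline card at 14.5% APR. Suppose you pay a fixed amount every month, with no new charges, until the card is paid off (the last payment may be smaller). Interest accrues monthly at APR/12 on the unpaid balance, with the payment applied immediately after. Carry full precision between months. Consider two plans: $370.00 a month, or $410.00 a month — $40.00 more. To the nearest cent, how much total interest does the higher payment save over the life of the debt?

$182.69

Monthly rate r = 14.5%/12 = 1.20833% = 0.0120833.
At $370.00/mo: n = ⌈−ln(1 − rB₀/P)/ln(1+r)⌉ = 28 payments (last $285.84); total interest = total paid − $8,685.00 = $1,590.84.
At $410.00/mo: 25 payments (last $253.15); total interest $1,408.15.
Interest saved = $1,590.84 − $1,408.15 = $182.69.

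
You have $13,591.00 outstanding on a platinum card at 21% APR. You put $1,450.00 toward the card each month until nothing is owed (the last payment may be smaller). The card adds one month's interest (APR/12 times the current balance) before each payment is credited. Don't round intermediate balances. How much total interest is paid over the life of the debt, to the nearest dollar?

Monthly rate r = 21%/12 = 1.75% = 0.0175.
Payoff takes n = ⌈−ln(1 − rB₀/P)/ln(1+r)⌉ = ⌈10.327⌉ = 11 payments; the last is $477.12.
Total paid = 10·$1,450.00 + $477.12 = $14,977.12.
Total interest = total paid − principal = $14,977.12 − $13,591.00 = $1,386.12.

$1,386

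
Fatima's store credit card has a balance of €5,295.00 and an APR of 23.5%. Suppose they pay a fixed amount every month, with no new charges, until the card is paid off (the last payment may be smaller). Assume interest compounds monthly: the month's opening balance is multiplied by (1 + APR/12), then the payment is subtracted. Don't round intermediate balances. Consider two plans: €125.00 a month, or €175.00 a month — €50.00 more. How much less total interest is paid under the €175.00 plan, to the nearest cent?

Monthly rate r = 23.5%/12 = 1.95833% = 0.0195833.
At €125.00/mo: n = ⌈−ln(1 − rB₀/P)/ln(1+r)⌉ = 92 payments (last €28.93); total interest = total paid − €5,295.00 = €6,108.93.
At €175.00/mo: 47 payments (last €51.57); total interest €2,806.57.
Interest saved = €6,108.93 − €2,806.57 = €3,302.36.

€3,302.36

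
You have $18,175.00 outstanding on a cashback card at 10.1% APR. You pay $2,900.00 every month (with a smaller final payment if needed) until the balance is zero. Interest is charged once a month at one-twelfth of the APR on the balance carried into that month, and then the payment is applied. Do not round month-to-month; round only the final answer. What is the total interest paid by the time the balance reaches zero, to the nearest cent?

$578.40

Monthly rate r = 10.1%/12 = 0.841667% = 0.00841667.
Payoff takes n = ⌈−ln(1 − rB₀/P)/ln(1+r)⌉ = ⌈6.466⌉ = 7 payments; the last is $1,353.40.
Total paid = 6·$2,900.00 + $1,353.40 = $18,753.40.
Total interest = total paid − principal = $18,753.40 − $18,175.00 = $578.40.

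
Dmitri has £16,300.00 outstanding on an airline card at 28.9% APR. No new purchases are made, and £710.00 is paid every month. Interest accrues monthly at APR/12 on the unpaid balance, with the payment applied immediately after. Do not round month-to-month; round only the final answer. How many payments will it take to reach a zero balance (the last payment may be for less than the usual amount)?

34 months

Monthly rate r = 28.9%/12 = 2.40833% = 0.0240833.
Recurrence: B ← B·(1+r) − £710.00.
Month 1: interest £392.56; balance after payment £15,982.56.
Month 2: interest £384.91; balance after payment £15,657.47.
Closed form: n = −ln(1 − rB₀/P)/ln(1+r) = −ln(0.4471)/ln(1.02408) ≈ 33.825, so the balance reaches zero during payment 34.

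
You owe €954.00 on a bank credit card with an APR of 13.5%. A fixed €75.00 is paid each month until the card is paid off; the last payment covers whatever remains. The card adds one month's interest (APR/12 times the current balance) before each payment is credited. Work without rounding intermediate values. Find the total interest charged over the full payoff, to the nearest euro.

Monthly rate r = 13.5%/12 = 1.125% = 0.01125.
Payoff takes n = ⌈−ln(1 − rB₀/P)/ln(1+r)⌉ = ⌈13.805⌉ = 14 payments; the last is €60.41.
Total paid = 13·€75.00 + €60.41 = €1,035.41.
Total interest = total paid − principal = €1,035.41 − €954.00 = €81.41.

€81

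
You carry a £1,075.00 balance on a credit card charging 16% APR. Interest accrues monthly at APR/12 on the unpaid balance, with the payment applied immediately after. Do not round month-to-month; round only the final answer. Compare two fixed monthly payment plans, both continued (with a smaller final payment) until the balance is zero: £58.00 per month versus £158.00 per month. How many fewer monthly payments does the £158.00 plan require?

Monthly rate r = 16%/12 = 1.33333% = 0.0133333.
At £58.00/mo: n = ⌈−ln(1 − rB₀/P)/ln(1+r)⌉ = 22 payments (last £25.09); total interest = total paid − £1,075.00 = £168.09.
At £158.00/mo: 8 payments (last £28.58); total interest £59.58.
Payments saved = 22 − 8 = 14.

14 fewer payments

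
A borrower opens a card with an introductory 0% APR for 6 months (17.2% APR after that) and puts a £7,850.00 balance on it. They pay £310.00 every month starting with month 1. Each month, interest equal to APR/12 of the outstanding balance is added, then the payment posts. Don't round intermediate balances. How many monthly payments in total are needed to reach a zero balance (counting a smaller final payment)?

29 months

Promo months 1–6 at r₀ = 0%/12 = 0; months 7+ at r₁ = 17.2%/12 = 0.0143333.
After month 6 (no interest yet): B = £7,850.00 − 6·£310.00 = £5,990.00.
Then at r₁ with £310.00/mo: n₂ = −ln(1 − r₁·B/P)/ln(1+r₁) ≈ 22.79 → 23 more payments.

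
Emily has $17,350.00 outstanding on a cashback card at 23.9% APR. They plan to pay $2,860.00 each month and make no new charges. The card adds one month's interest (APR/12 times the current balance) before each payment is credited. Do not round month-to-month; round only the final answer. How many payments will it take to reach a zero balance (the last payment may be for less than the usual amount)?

7 payments

Monthly rate r = 23.9%/12 = 1.99167% = 0.0199167.
Recurrence: B ← B·(1+r) − $2,860.00.
Month 1: interest $345.55; balance after payment $14,835.55.
Month 2: interest $295.47; balance after payment $12,271.03.
Closed form: n = −ln(1 − rB₀/P)/ln(1+r) = −ln(0.87918)/ln(1.01992) ≈ 6.530, so the balance reaches zero during payment 7.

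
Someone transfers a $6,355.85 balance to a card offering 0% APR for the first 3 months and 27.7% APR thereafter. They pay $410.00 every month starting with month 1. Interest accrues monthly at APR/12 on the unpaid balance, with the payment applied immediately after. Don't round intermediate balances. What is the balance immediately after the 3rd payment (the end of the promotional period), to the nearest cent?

$5,125.85

Promo months 1–3 at r₀ = 0%/12 = 0; months 4+ at r₁ = 27.7%/12 = 0.0230833.
After month 3 (no interest yet): B = $6,355.85 − 3·$410.00 = $5,125.85.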